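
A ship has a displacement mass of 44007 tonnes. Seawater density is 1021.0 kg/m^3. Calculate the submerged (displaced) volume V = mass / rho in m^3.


Formula: V = mass / rho
Step 1 — convert tonnes to kg: 44007 t * 1000 = 44007000 kg
Step 2 — V = 44007000 / 1021.0 ≈ 43102 m^3 (5 s.f.)

43102 m^3


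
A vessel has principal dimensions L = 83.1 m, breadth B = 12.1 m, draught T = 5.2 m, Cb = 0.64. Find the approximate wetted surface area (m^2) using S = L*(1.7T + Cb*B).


Formula: S = 1.7*L*T + V/T with V = Cb*L*B*T, i.e. S = L * (1.7*T + Cb*B)
Step 1 — 1.7*T = 1.7 * 5.2 = 8.84 m
Step 2 — Cb*B = 0.64 * 12.1 = 7.744 m
Step 3 — 1.7*T + Cb*B = 8.84 + 7.744 = 16.584 m
Step 4 — S = 83.1 * 16.584 ≈ 1378.1 m^2 (5 s.f.)

1378.1 m^2


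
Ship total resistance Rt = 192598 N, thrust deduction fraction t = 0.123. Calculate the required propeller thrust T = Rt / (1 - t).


Formula: T = Rt / (1 - t)
Step 1 — (1 - t) = 1 - 0.123 = 0.877
Step 2 — T = 192598 / 0.877 ≈ 219610 N (5 s.f.)

219610 N


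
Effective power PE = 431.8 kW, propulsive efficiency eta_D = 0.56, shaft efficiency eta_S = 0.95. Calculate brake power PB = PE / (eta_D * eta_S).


Formula: PB = PE / (eta_D * eta_S)
Step 1 — combined efficiency = eta_D * eta_S = 0.56 * 0.95 = 0.532
Step 2 — PB = 431.8 / 0.532 ≈ 811.65 kW (5 s.f.)

811.65 kW


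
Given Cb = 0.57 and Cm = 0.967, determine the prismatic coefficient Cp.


Formula: Cp = Cb / Cm
Substituting: Cp = 0.57 / 0.967
Result: Cp ≈ 0.58945 (5 s.f.)

0.58945


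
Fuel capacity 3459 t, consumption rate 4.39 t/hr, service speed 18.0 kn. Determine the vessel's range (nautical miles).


Formula: endurance = fuel / rate; range = endurance * speed
Step 1 — endurance = 3459 / 4.39 = 787.9271 hours
Step 2 — range = 787.9271 * 18.0 ≈ 14183 nautical miles (5 s.f.)

14183 NM


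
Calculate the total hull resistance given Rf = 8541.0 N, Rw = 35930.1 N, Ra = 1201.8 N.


Formula: Rt = Rf + Rw + Ra
Substituting: Rt = 8541.0 + 35930.1 + 1201.8
Result: Rt = 45672.9 N

45672.9 N


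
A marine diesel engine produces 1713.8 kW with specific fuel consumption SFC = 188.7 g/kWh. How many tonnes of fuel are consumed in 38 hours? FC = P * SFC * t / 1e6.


Formula: FC (tonnes) = P * SFC * t / 1,000,000
Step 1 — P * SFC * t = 1713.8 * 188.7 * 38 = 12288974.28 g
Step 2 — FC (tonnes) = 12288974.28 / 1,000,000 ≈ 12.289 tonnes (5 s.f.)

12.289 tonnes


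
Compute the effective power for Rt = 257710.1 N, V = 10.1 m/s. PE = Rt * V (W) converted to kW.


Formula: PE = Rt * V / 1000 (kW)
Step 1 — PE (W) = 257710.1 * 10.1 = 2602872.01 W
Step 2 — PE (kW) = 2602872.01 / 1000 ≈ 2602.9 kW (5 s.f.)

2602.9 kW


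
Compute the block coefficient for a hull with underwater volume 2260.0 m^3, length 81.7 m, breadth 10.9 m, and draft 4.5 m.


Formula: Cb = V / (L * B * T)
Step 1 — L * B * T = 81.7 * 10.9 * 4.5 = 4007.385 m^3
Step 2 — Cb = 2260.0 / 4007.385 ≈ 0.56396 (5 s.f.)

0.56396


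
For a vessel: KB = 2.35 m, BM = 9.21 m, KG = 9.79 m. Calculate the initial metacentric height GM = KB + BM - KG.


Formula: GM = KB + BM - KG
Step 1 — KM = KB + BM = 2.35 + 9.21 = 11.56 m
Step 2 — GM = KM - KG = 11.56 - 9.79 = 1.77 m

1.77 m


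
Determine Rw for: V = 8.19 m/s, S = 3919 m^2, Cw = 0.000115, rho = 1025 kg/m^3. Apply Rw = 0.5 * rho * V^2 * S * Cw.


Formula: Rw = 0.5 * rho * V^2 * S * Cw
Step 1 — V^2 = 8.19^2 = 67.0761
Step 2 — 0.5 * rho * V^2 = 0.5 * 1025 * 67.0761 = 34376.50125
Step 3 — Rw = 34376.50125 * 3919 * 0.000115 ≈ 15493 N (5 s.f.)

15493 N


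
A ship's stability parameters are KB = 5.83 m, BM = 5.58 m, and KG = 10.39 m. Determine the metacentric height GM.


Formula: GM = KB + BM - KG
Step 1 — KM = KB + BM = 5.83 + 5.58 = 11.41 m
Step 2 — GM = KM - KG = 11.41 - 10.39 = 1.02 m

1.02 m


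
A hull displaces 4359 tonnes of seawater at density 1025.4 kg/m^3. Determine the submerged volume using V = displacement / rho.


Formula: V = mass / rho
Step 1 — convert tonnes to kg: 4359 t * 1000 = 4359000 kg
Step 2 — V = 4359000 / 1025.4 ≈ 4251.0 m^3 (5 s.f.)

4251.0 m^3


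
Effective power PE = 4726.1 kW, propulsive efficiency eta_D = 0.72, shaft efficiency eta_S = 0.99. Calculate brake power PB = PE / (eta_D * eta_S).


Formula: PB = PE / (eta_D * eta_S)
Step 1 — combined efficiency = eta_D * eta_S = 0.72 * 0.99 = 0.7128
Step 2 — PB = 4726.1 / 0.7128 ≈ 6630.3 kW (5 s.f.)

6630.3 kW


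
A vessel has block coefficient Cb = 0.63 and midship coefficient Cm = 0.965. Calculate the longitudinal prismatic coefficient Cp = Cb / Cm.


Formula: Cp = Cb / Cm
Substituting: Cp = 0.63 / 0.965
Result: Cp ≈ 0.65285 (5 s.f.)

0.65285


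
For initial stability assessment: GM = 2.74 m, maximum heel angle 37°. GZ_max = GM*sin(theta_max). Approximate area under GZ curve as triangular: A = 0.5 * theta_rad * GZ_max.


Formula: GZ_max = GM * sin(theta); Area = 0.5 * theta_rad * GZ_max
Step 1 — GZ_max = 2.74 * sin(37°) = 2.74 * 0.601815 = 1.648973 m
Step 2 — theta_rad = 37 * pi/180 = 0.645772 rad
Step 3 — Area = 0.5 * 0.645772 * 1.648973 ≈ 0.53243 m·rad (5 s.f.)

0.53243 m·rad


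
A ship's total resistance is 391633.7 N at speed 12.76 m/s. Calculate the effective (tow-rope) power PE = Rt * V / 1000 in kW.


Formula: PE = Rt * V / 1000 (kW)
Step 1 — PE (W) = 391633.7 * 12.76 = 4997246.012 W
Step 2 — PE (kW) = 4997246.012 / 1000 ≈ 4997.2 kW (5 s.f.)

4997.2 kW


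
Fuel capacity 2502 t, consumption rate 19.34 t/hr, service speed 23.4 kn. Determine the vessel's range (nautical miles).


Formula: endurance = fuel / rate; range = endurance * speed
Step 1 — endurance = 2502 / 19.34 = 129.3692 hours
Step 2 — range = 129.3692 * 23.4 ≈ 3027.2 nautical miles (5 s.f.)

3027.2 NM


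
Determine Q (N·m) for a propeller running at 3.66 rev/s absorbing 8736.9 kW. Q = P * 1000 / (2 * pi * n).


Formula: Q = P_W / (2 * pi * n)
Step 1 — P_W = 8736.9 kW * 1000 = 8736900.0 W
Step 2 — 2 * pi * n = 2 * pi * 3.66 = 22.996458
Step 3 — Q = 8736900.0 / 22.996458 ≈ 379920 N·m (5 s.f.)

379920 N·m


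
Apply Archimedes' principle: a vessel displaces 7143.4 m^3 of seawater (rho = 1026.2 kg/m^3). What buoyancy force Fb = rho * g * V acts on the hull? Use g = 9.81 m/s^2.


Formula: Fb = rho * g * V
Substituting: Fb = 1026.2 * 9.81 * 7143.4
Intermediate: 1026.2 * 9.81 = 10067.022
Result: Fb = 10067.022 * 7143.4 ≈ 71913000 N (5 s.f.)

71913000 N


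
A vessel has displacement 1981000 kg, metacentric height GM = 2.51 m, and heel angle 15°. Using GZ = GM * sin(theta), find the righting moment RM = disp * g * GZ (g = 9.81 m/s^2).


Formula: GZ = GM * sin(theta); RM = disp * g * GZ
Step 1 — GZ = 2.51 * sin(15°) = 2.51 * 0.258819 = 0.649636 m
Step 2 — RM = 1981000 * 9.81 * 0.649636 ≈ 12625000 N·m (5 s.f.)

12625000 N·m


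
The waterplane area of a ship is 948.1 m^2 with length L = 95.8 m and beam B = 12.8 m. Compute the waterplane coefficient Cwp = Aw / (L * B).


Formula: Cwp = Aw / (L * B)
Step 1 — L * B = 95.8 * 12.8 = 1226.24 m^2
Step 2 — Cwp = 948.1 / 1226.24 ≈ 0.77318 (5 s.f.)

0.77318


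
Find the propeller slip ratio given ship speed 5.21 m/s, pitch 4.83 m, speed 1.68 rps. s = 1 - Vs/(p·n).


Formula: s = 1 - Vs / (p * n)
Step 1 — p * n = 4.83 * 1.68 = 8.1144
Step 2 — Vs / (p*n) = 5.21 / 8.1144 = 0.642068 (6 d.p.)
Step 3 — s = 1 - 0.642068 = 0.357932

0.357932


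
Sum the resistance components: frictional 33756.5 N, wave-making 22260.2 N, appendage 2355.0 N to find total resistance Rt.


Formula: Rt = Rf + Rw + Ra
Substituting: Rt = 33756.5 + 22260.2 + 2355.0
Result: Rt = 58371.7 N

58371.7 N


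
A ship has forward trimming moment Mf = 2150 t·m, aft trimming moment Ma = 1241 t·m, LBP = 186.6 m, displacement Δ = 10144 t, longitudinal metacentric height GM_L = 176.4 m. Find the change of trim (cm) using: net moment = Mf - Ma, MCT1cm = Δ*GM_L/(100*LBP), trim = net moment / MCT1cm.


Formula: net trimming moment = Mf - Ma; MCT1cm = Δ*GM_L/(100*LBP); trim = net moment / MCT1cm
Step 1 — net trimming moment = 2150 - 1241 = 909 t·m
Step 2 — MCT1cm = 10144 * 176.4 / (100 * 186.6) = 95.895 t·m/cm
Step 3 — trim = 909 / 95.895 ≈ 9.4791 cm (5 s.f.)

9.4791 cm


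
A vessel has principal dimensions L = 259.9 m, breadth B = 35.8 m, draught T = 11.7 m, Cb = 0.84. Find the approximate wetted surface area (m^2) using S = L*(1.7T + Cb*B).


Formula: S = 1.7*L*T + V/T with V = Cb*L*B*T, i.e. S = L * (1.7*T + Cb*B)
Step 1 — 1.7*T = 1.7 * 11.7 = 19.89 m
Step 2 — Cb*B = 0.84 * 35.8 = 30.072 m
Step 3 — 1.7*T + Cb*B = 19.89 + 30.072 = 49.962 m
Step 4 — S = 259.9 * 49.962 ≈ 12985 m^2 (5 s.f.)

12985 m^2


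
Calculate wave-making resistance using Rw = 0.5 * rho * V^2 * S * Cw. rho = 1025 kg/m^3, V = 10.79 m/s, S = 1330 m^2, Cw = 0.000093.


Formula: Rw = 0.5 * rho * V^2 * S * Cw
Step 1 — V^2 = 10.79^2 = 116.4241
Step 2 — 0.5 * rho * V^2 = 0.5 * 1025 * 116.4241 = 59667.35125
Step 3 — Rw = 59667.35125 * 1330 * 0.000093 ≈ 7380.3 N (5 s.f.)

7380.3 N


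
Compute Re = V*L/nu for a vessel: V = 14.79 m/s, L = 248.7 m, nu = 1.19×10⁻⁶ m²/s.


Formula: Re = V * L / nu
Step 1 — V * L = 14.79 * 248.7 = 3678.273 m^2/s
Step 2 — Re = 3678.273 / 1.19e-6 = 3.09e+09

3.09e+09


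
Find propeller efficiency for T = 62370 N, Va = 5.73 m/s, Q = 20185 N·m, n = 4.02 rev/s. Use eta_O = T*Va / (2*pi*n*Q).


Formula: eta = T * Va / (2 * pi * n * Q)
Step 1 — numerator = T * Va = 62370 * 5.73 = 357380.1
Step 2 — 2 * pi * n = 2 * pi * 4.02 = 25.258405
Step 3 — denominator = 25.258405 * 20185 = 509840.9
Step 4 — eta = 357380.1 / 509840.9 ≈ 0.70096 (5 s.f.)

0.70096


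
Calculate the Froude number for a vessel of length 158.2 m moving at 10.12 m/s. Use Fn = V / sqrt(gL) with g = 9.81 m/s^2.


Formula: Fn = V / sqrt(g * L)
Step 1 — g * L = 9.81 * 158.2 = 1551.942
Step 2 — sqrt(g * L) = sqrt(1551.942) = 39.394695
Step 3 — Fn = 10.12 / 39.394695 ≈ 0.25689 (5 s.f.)

0.25689


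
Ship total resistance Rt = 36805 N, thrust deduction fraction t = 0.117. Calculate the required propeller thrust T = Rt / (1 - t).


Formula: T = Rt / (1 - t)
Step 1 — (1 - t) = 1 - 0.117 = 0.883
Step 2 — T = 36805 / 0.883 ≈ 41682 N (5 s.f.)

41682 N


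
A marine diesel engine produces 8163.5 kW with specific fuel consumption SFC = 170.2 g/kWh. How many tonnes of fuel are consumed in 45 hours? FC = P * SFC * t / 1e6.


Formula: FC (tonnes) = P * SFC * t / 1,000,000
Step 1 — P * SFC * t = 8163.5 * 170.2 * 45 = 62524246.5 g
Step 2 — FC (tonnes) = 62524246.5 / 1,000,000 ≈ 62.524 tonnes (5 s.f.)

62.524 tonnes


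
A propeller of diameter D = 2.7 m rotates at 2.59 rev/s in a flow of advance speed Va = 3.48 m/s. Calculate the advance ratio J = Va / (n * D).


Formula: J = Va / (n * D)
Step 1 — n * D = 2.59 * 2.7 = 6.993
Step 2 — J = 3.48 / 6.993 ≈ 0.49764 (5 s.f.)

0.49764


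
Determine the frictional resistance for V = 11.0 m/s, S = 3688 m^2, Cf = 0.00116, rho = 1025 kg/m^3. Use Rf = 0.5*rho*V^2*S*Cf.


Formula: Rf = 0.5 * rho * V^2 * S * Cf
Step 1 — V^2 = 11.0^2 = 121.0
Step 2 — 0.5 * rho * V^2 = 0.5 * 1025 * 121.0 = 62012.5
Step 3 — Rf = 62012.5 * 3688 * 0.00116 ≈ 265290 N (5 s.f.)

265290 N


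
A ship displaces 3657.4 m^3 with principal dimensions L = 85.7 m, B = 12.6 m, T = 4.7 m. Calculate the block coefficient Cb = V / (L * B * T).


Formula: Cb = V / (L * B * T)
Step 1 — L * B * T = 85.7 * 12.6 * 4.7 = 5075.154 m^3
Step 2 — Cb = 3657.4 / 5075.154 ≈ 0.72065 (5 s.f.)

0.72065


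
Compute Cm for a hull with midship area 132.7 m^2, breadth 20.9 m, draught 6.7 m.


Formula: Cm = Am / (B * T)
Step 1 — B * T = 20.9 * 6.7 = 140.03 m^2
Step 2 — Cm = 132.7 / 140.03 ≈ 0.94765 (5 s.f.)

0.94765


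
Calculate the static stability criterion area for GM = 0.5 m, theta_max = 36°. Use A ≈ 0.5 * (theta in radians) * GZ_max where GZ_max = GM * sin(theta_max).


Formula: GZ_max = GM * sin(theta); Area = 0.5 * theta_rad * GZ_max
Step 1 — GZ_max = 0.5 * sin(36°) = 0.5 * 0.587785 = 0.293893 m
Step 2 — theta_rad = 36 * pi/180 = 0.628319 rad
Step 3 — Area = 0.5 * 0.628319 * 0.293893 ≈ 0.092329 m·rad (5 s.f.)

0.092329 m·rad


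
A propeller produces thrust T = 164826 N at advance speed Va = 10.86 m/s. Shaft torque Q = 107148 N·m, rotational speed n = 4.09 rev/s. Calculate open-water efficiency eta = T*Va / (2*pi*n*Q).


Formula: eta = T * Va / (2 * pi * n * Q)
Step 1 — numerator = T * Va = 164826 * 10.86 = 1790010.36
Step 2 — 2 * pi * n = 2 * pi * 4.09 = 25.698228
Step 3 — denominator = 25.698228 * 107148 = 2753513.73
Step 4 — eta = 1790010.36 / 2753513.73 ≈ 0.65008 (5 s.f.)

0.65008


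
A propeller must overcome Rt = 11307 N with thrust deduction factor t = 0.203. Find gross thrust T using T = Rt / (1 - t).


Formula: T = Rt / (1 - t)
Step 1 — (1 - t) = 1 - 0.203 = 0.797
Step 2 — T = 11307 / 0.797 ≈ 14187 N (5 s.f.)

14187 N


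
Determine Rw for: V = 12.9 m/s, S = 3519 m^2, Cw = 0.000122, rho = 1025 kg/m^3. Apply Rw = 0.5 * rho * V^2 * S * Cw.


Formula: Rw = 0.5 * rho * V^2 * S * Cw
Step 1 — V^2 = 12.9^2 = 166.41
Step 2 — 0.5 * rho * V^2 = 0.5 * 1025 * 166.41 = 85285.125
Step 3 — Rw = 85285.125 * 3519 * 0.000122 ≈ 36614 N (5 s.f.)

36614 N


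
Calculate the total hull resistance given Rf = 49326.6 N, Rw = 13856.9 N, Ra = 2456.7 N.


Formula: Rt = Rf + Rw + Ra
Substituting: Rt = 49326.6 + 13856.9 + 2456.7
Result: Rt = 65640.2 N

65640.2 N


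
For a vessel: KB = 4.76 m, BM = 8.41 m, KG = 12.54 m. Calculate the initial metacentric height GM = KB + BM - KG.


Formula: GM = KB + BM - KG
Step 1 — KM = KB + BM = 4.76 + 8.41 = 13.17 m
Step 2 — GM = KM - KG = 13.17 - 12.54 = 0.63 m

0.63 m


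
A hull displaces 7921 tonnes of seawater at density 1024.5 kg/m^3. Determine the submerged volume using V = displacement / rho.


Formula: V = mass / rho
Step 1 — convert tonnes to kg: 7921 t * 1000 = 7921000 kg
Step 2 — V = 7921000 / 1024.5 ≈ 7731.6 m^3 (5 s.f.)

7731.6 m^3


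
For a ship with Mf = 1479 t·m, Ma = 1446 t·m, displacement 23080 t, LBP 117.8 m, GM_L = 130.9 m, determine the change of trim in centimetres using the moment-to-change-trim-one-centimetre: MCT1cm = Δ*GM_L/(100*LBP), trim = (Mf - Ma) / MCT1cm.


Formula: net trimming moment = Mf - Ma; MCT1cm = Δ*GM_L/(100*LBP); trim = net moment / MCT1cm
Step 1 — net trimming moment = 1479 - 1446 = 33 t·m
Step 2 — MCT1cm = 23080 * 130.9 / (100 * 117.8) = 256.4662 t·m/cm
Step 3 — trim = 33 / 256.4662 ≈ 0.12867 cm (5 s.f.)

0.12867 cm


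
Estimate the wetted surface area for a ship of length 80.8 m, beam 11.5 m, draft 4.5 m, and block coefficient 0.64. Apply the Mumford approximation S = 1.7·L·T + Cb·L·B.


Formula: S = 1.7*L*T + V/T with V = Cb*L*B*T, i.e. S = L * (1.7*T + Cb*B)
Step 1 — 1.7*T = 1.7 * 4.5 = 7.65 m
Step 2 — Cb*B = 0.64 * 11.5 = 7.36 m
Step 3 — 1.7*T + Cb*B = 7.65 + 7.36 = 15.01 m
Step 4 — S = 80.8 * 15.01 ≈ 1212.8 m^2 (5 s.f.)

1212.8 m^2


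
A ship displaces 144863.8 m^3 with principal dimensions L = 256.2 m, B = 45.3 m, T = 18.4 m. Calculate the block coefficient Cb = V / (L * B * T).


Formula: Cb = V / (L * B * T)
Step 1 — L * B * T = 256.2 * 45.3 * 18.4 = 213547.824 m^3
Step 2 — Cb = 144863.8 / 213547.824 ≈ 0.67837 (5 s.f.)

0.67837


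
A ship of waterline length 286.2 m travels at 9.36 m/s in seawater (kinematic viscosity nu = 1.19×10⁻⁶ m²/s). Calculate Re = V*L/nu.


Formula: Re = V * L / nu
Step 1 — V * L = 9.36 * 286.2 = 2678.832 m^2/s
Step 2 — Re = 2678.832 / 1.19e-6 = 2.25e+09

2.25e+09


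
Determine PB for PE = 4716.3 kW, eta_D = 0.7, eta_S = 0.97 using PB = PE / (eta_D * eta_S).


Formula: PB = PE / (eta_D * eta_S)
Step 1 — combined efficiency = eta_D * eta_S = 0.7 * 0.97 = 0.679
Step 2 — PB = 4716.3 / 0.679 ≈ 6945.9 kW (5 s.f.)

6945.9 kW


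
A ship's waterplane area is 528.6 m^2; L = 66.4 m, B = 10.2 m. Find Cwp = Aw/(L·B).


Formula: Cwp = Aw / (L * B)
Step 1 — L * B = 66.4 * 10.2 = 677.28 m^2
Step 2 — Cwp = 528.6 / 677.28 ≈ 0.78047 (5 s.f.)

0.78047


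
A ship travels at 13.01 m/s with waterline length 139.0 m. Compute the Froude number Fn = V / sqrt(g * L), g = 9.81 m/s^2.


Formula: Fn = V / sqrt(g * L)
Step 1 — g * L = 9.81 * 139.0 = 1363.59
Step 2 — sqrt(g * L) = sqrt(1363.59) = 36.92682
Step 3 — Fn = 13.01 / 36.92682 ≈ 0.35232 (5 s.f.)

0.35232


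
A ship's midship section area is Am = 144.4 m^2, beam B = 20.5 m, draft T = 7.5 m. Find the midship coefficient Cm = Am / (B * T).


Formula: Cm = Am / (B * T)
Step 1 — B * T = 20.5 * 7.5 = 153.75 m^2
Step 2 — Cm = 144.4 / 153.75 ≈ 0.93919 (5 s.f.)

0.93919


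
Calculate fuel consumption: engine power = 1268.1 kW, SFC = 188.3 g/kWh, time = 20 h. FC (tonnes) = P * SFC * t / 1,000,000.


Formula: FC (tonnes) = P * SFC * t / 1,000,000
Step 1 — P * SFC * t = 1268.1 * 188.3 * 20 = 4775664.6 g
Step 2 — FC (tonnes) = 4775664.6 / 1,000,000 ≈ 4.7757 tonnes (5 s.f.)

4.7757 tonnes


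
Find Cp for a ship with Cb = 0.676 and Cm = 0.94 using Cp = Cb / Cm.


Formula: Cp = Cb / Cm
Substituting: Cp = 0.676 / 0.94
Result: Cp ≈ 0.71915 (5 s.f.)

0.71915


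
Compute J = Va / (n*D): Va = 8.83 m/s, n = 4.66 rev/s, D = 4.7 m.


Formula: J = Va / (n * D)
Step 1 — n * D = 4.66 * 4.7 = 21.902
Step 2 — J = 8.83 / 21.902 ≈ 0.40316 (5 s.f.)

0.40316


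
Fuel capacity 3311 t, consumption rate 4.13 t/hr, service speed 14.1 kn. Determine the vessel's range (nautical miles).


Formula: endurance = fuel / rate; range = endurance * speed
Step 1 — endurance = 3311 / 4.13 = 801.6949 hours
Step 2 — range = 801.6949 * 14.1 ≈ 11304 nautical miles (5 s.f.)

11304 NM


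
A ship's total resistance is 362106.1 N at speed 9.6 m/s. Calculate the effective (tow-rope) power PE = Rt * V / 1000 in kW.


Formula: PE = Rt * V / 1000 (kW)
Step 1 — PE (W) = 362106.1 * 9.6 = 3476218.56 W
Step 2 — PE (kW) = 3476218.56 / 1000 ≈ 3476.2 kW (5 s.f.)

3476.2 kW


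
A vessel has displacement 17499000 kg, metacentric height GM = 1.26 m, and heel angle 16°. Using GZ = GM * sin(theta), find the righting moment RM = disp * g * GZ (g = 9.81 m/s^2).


Formula: GZ = GM * sin(theta); RM = disp * g * GZ
Step 1 — GZ = 1.26 * sin(16°) = 1.26 * 0.275637 = 0.347303 m
Step 2 — RM = 17499000 * 9.81 * 0.347303 ≈ 59620000 N·m (5 s.f.)

59620000 N·m


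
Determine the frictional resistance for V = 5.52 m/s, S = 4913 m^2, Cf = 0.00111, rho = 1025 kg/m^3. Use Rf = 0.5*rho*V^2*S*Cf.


Formula: Rf = 0.5 * rho * V^2 * S * Cf
Step 1 — V^2 = 5.52^2 = 30.4704
Step 2 — 0.5 * rho * V^2 = 0.5 * 1025 * 30.4704 = 15616.08
Step 3 — Rf = 15616.08 * 4913 * 0.00111 ≈ 85161 N (5 s.f.)

85161 N


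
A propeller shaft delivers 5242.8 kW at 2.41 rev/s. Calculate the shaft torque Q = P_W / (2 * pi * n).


Formula: Q = P_W / (2 * pi * n)
Step 1 — P_W = 5242.8 kW * 1000 = 5242800.0 W
Step 2 — 2 * pi * n = 2 * pi * 2.41 = 15.142477
Step 3 — Q = 5242800.0 / 15.142477 ≈ 346230 N·m (5 s.f.)

346230 N·m


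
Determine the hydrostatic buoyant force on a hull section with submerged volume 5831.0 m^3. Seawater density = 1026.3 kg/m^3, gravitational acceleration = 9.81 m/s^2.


Formula: Fb = rho * g * V
Substituting: Fb = 1026.3 * 9.81 * 5831.0
Intermediate: 1026.3 * 9.81 = 10068.003
Result: Fb = 10068.003 * 5831.0 ≈ 58707000 N (5 s.f.)

58707000 N


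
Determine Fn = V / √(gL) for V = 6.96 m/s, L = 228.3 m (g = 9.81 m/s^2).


Formula: Fn = V / sqrt(g * L)
Step 1 — g * L = 9.81 * 228.3 = 2239.623
Step 2 — sqrt(g * L) = sqrt(2239.623) = 47.324655
Step 3 — Fn = 6.96 / 47.324655 ≈ 0.14707 (5 s.f.)

0.14707


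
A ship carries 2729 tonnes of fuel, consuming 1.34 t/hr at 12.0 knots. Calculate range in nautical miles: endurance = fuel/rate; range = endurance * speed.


Formula: endurance = fuel / rate; range = endurance * speed
Step 1 — endurance = 2729 / 1.34 = 2036.5672 hours
Step 2 — range = 2036.5672 * 12.0 ≈ 24439 nautical miles (5 s.f.)

24439 NM


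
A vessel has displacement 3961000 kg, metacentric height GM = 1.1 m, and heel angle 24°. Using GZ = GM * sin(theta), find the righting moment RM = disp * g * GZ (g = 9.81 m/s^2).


Formula: GZ = GM * sin(theta); RM = disp * g * GZ
Step 1 — GZ = 1.1 * sin(24°) = 1.1 * 0.406737 = 0.447411 m
Step 2 — RM = 3961000 * 9.81 * 0.447411 ≈ 17385000 N·m (5 s.f.)

17385000 N·m


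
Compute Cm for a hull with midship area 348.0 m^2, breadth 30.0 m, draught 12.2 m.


Formula: Cm = Am / (B * T)
Step 1 — B * T = 30.0 * 12.2 = 366.0 m^2
Step 2 — Cm = 348.0 / 366.0 ≈ 0.95082 (5 s.f.)

0.95082


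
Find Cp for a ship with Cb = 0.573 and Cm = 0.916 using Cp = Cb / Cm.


Formula: Cp = Cb / Cm
Substituting: Cp = 0.573 / 0.916
Result: Cp ≈ 0.62555 (5 s.f.)

0.62555


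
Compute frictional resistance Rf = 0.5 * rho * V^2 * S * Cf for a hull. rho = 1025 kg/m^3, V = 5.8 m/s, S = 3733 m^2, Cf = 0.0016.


Formula: Rf = 0.5 * rho * V^2 * S * Cf
Step 1 — V^2 = 5.8^2 = 33.64
Step 2 — 0.5 * rho * V^2 = 0.5 * 1025 * 33.64 = 17240.5
Step 3 — Rf = 17240.5 * 3733 * 0.0016 ≈ 102970 N (5 s.f.)

102970 N


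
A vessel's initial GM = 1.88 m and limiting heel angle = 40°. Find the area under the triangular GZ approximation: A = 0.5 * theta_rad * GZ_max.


Formula: GZ_max = GM * sin(theta); Area = 0.5 * theta_rad * GZ_max
Step 1 — GZ_max = 1.88 * sin(40°) = 1.88 * 0.642788 = 1.208441 m
Step 2 — theta_rad = 40 * pi/180 = 0.698132 rad
Step 3 — Area = 0.5 * 0.698132 * 1.208441 ≈ 0.42183 m·rad (5 s.f.)

0.42183 m·rad


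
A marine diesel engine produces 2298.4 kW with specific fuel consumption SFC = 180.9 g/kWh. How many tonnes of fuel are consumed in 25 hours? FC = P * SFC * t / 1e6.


Formula: FC (tonnes) = P * SFC * t / 1,000,000
Step 1 — P * SFC * t = 2298.4 * 180.9 * 25 = 10394514.0 g
Step 2 — FC (tonnes) = 10394514.0 / 1,000,000 ≈ 10.395 tonnes (5 s.f.)

10.395 tonnes


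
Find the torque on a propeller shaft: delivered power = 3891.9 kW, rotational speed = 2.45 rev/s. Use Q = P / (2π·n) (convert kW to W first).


Formula: Q = P_W / (2 * pi * n)
Step 1 — P_W = 3891.9 kW * 1000 = 3891900.0 W
Step 2 — 2 * pi * n = 2 * pi * 2.45 = 15.393804
Step 3 — Q = 3891900.0 / 15.393804 ≈ 252820 N·m (5 s.f.)

252820 N·m


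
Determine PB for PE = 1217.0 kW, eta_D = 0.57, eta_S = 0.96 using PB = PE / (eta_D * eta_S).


Formula: PB = PE / (eta_D * eta_S)
Step 1 — combined efficiency = eta_D * eta_S = 0.57 * 0.96 = 0.5472
Step 2 — PB = 1217.0 / 0.5472 ≈ 2224.0 kW (5 s.f.)

2224.0 kW


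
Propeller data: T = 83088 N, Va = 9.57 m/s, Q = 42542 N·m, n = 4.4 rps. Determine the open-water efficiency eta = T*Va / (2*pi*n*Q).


Formula: eta = T * Va / (2 * pi * n * Q)
Step 1 — numerator = T * Va = 83088 * 9.57 = 795152.16
Step 2 — 2 * pi * n = 2 * pi * 4.4 = 27.646015
Step 3 — denominator = 27.646015 * 42542 = 1176116.77
Step 4 — eta = 795152.16 / 1176116.77 ≈ 0.67608 (5 s.f.)

0.67608


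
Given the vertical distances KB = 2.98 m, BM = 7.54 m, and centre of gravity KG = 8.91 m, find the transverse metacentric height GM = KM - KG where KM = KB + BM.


Formula: GM = KB + BM - KG
Step 1 — KM = KB + BM = 2.98 + 7.54 = 10.52 m
Step 2 — GM = KM - KG = 10.52 - 8.91 = 1.61 m

1.61 m


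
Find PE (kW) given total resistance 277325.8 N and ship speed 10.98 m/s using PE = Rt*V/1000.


Formula: PE = Rt * V / 1000 (kW)
Step 1 — PE (W) = 277325.8 * 10.98 = 3045037.284 W
Step 2 — PE (kW) = 3045037.284 / 1000 ≈ 3045.0 kW (5 s.f.)

3045.0 kW


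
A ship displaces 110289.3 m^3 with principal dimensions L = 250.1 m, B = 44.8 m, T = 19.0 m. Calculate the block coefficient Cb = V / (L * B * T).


Formula: Cb = V / (L * B * T)
Step 1 — L * B * T = 250.1 * 44.8 * 19.0 = 212885.12 m^3
Step 2 — Cb = 110289.3 / 212885.12 ≈ 0.51807 (5 s.f.)

0.51807


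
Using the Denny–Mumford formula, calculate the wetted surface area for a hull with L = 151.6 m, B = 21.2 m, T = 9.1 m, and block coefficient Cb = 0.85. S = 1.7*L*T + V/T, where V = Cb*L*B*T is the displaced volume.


Formula: S = 1.7*L*T + V/T with V = Cb*L*B*T, i.e. S = L * (1.7*T + Cb*B)
Step 1 — 1.7*T = 1.7 * 9.1 = 15.47 m
Step 2 — Cb*B = 0.85 * 21.2 = 18.02 m
Step 3 — 1.7*T + Cb*B = 15.47 + 18.02 = 33.49 m
Step 4 — S = 151.6 * 33.49 ≈ 5077.1 m^2 (5 s.f.)

5077.1 m^2


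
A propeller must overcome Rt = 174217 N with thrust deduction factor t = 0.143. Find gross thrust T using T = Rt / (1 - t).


Formula: T = Rt / (1 - t)
Step 1 — (1 - t) = 1 - 0.143 = 0.857
Step 2 — T = 174217 / 0.857 ≈ 203290 N (5 s.f.)

203290 N


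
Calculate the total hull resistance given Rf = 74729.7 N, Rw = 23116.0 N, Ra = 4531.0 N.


Formula: Rt = Rf + Rw + Ra
Substituting: Rt = 74729.7 + 23116.0 + 4531.0
Result: Rt = 102376.7 N

102376.7 N


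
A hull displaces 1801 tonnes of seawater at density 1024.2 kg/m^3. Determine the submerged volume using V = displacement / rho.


Formula: V = mass / rho
Step 1 — convert tonnes to kg: 1801 t * 1000 = 1801000 kg
Step 2 — V = 1801000 / 1024.2 ≈ 1758.4 m^3 (5 s.f.)

1758.4 m^3


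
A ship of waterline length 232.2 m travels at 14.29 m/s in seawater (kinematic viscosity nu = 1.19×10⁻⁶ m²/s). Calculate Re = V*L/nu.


Formula: Re = V * L / nu
Step 1 — V * L = 14.29 * 232.2 = 3318.138 m^2/s
Step 2 — Re = 3318.138 / 1.19e-6 = 2.79e+09

2.79e+09


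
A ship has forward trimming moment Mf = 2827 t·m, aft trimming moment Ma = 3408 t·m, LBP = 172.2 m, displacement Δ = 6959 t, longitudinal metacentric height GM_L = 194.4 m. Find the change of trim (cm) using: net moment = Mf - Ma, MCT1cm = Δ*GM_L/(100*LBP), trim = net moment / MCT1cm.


Formula: net trimming moment = Mf - Ma; MCT1cm = Δ*GM_L/(100*LBP); trim = net moment / MCT1cm
Step 1 — net trimming moment = 2827 - 3408 = -581 t·m
Step 2 — MCT1cm = 6959 * 194.4 / (100 * 172.2) = 78.5615 t·m/cm
Step 3 — trim = -581 / 78.5615 ≈ -7.3955 cm (5 s.f.)

-7.3955 cm


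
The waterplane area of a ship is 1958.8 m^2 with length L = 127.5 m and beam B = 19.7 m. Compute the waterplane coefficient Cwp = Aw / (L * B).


Formula: Cwp = Aw / (L * B)
Step 1 — L * B = 127.5 * 19.7 = 2511.75 m^2
Step 2 — Cwp = 1958.8 / 2511.75 ≈ 0.77985 (5 s.f.)

0.77985


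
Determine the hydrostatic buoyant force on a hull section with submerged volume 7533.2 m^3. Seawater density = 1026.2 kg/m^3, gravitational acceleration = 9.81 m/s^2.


Formula: Fb = rho * g * V
Substituting: Fb = 1026.2 * 9.81 * 7533.2
Intermediate: 1026.2 * 9.81 = 10067.022
Result: Fb = 10067.022 * 7533.2 ≈ 75837000 N (5 s.f.)

75837000 N


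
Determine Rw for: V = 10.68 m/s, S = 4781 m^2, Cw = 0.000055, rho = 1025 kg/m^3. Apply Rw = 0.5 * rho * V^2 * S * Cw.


Formula: Rw = 0.5 * rho * V^2 * S * Cw
Step 1 — V^2 = 10.68^2 = 114.0624
Step 2 — 0.5 * rho * V^2 = 0.5 * 1025 * 114.0624 = 58456.98
Step 3 — Rw = 58456.98 * 4781 * 0.000055 ≈ 15372 N (5 s.f.)

15372 N


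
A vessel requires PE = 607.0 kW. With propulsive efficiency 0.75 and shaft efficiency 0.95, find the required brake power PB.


Formula: PB = PE / (eta_D * eta_S)
Step 1 — combined efficiency = eta_D * eta_S = 0.75 * 0.95 = 0.7125
Step 2 — PB = 607.0 / 0.7125 ≈ 851.93 kW (5 s.f.)

851.93 kW


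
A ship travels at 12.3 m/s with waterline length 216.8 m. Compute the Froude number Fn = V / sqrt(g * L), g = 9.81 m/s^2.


Formula: Fn = V / sqrt(g * L)
Step 1 — g * L = 9.81 * 216.8 = 2126.808
Step 2 — sqrt(g * L) = sqrt(2126.808) = 46.117329
Step 3 — Fn = 12.3 / 46.117329 ≈ 0.26671 (5 s.f.)

0.26671


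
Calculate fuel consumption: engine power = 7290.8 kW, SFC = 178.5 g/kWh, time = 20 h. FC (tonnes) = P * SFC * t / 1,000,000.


Formula: FC (tonnes) = P * SFC * t / 1,000,000
Step 1 — P * SFC * t = 7290.8 * 178.5 * 20 = 26028156.0 g
Step 2 — FC (tonnes) = 26028156.0 / 1,000,000 ≈ 26.028 tonnes (5 s.f.)

26.028 tonnes


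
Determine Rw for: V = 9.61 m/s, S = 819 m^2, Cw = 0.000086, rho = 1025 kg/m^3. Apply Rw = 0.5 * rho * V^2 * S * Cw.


Formula: Rw = 0.5 * rho * V^2 * S * Cw
Step 1 — V^2 = 9.61^2 = 92.3521
Step 2 — 0.5 * rho * V^2 = 0.5 * 1025 * 92.3521 = 47330.45125
Step 3 — Rw = 47330.45125 * 819 * 0.000086 ≈ 3333.7 N (5 s.f.)

3333.7 N


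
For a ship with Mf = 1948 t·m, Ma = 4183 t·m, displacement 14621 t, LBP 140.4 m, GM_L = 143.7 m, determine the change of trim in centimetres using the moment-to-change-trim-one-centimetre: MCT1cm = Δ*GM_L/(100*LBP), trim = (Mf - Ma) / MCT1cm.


Formula: net trimming moment = Mf - Ma; MCT1cm = Δ*GM_L/(100*LBP); trim = net moment / MCT1cm
Step 1 — net trimming moment = 1948 - 4183 = -2235 t·m
Step 2 — MCT1cm = 14621 * 143.7 / (100 * 140.4) = 149.6466 t·m/cm
Step 3 — trim = -2235 / 149.6466 ≈ -14.935 cm (5 s.f.)

-14.935 cm


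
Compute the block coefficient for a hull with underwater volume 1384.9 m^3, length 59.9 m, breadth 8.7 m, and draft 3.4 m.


Formula: Cb = V / (L * B * T)
Step 1 — L * B * T = 59.9 * 8.7 * 3.4 = 1771.842 m^3
Step 2 — Cb = 1384.9 / 1771.842 ≈ 0.78162 (5 s.f.)

0.78162


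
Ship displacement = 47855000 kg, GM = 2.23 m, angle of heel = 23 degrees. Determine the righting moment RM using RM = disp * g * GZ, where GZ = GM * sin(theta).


Formula: GZ = GM * sin(theta); RM = disp * g * GZ
Step 1 — GZ = 2.23 * sin(23°) = 2.23 * 0.390731 = 0.87133 m
Step 2 — RM = 47855000 * 9.81 * 0.87133 ≈ 409050000 N·m (5 s.f.)

409050000 N·m


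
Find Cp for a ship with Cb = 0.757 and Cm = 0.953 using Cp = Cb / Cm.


Formula: Cp = Cb / Cm
Substituting: Cp = 0.757 / 0.953
Result: Cp ≈ 0.79433 (5 s.f.)

0.79433


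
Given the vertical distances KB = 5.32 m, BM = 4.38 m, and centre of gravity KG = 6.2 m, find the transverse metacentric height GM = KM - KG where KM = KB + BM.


Formula: GM = KB + BM - KG
Step 1 — KM = KB + BM = 5.32 + 4.38 = 9.7 m
Step 2 — GM = KM - KG = 9.7 - 6.2 = 3.5 m

3.5 m


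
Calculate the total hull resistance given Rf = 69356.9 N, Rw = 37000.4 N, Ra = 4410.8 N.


Formula: Rt = Rf + Rw + Ra
Substituting: Rt = 69356.9 + 37000.4 + 4410.8
Result: Rt = 110768.1 N

110768.1 N


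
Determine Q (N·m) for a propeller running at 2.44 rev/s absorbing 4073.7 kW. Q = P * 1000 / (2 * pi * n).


Formula: Q = P_W / (2 * pi * n)
Step 1 — P_W = 4073.7 kW * 1000 = 4073700.0 W
Step 2 — 2 * pi * n = 2 * pi * 2.44 = 15.330972
Step 3 — Q = 4073700.0 / 15.330972 ≈ 265720 N·m (5 s.f.)

265720 N·m


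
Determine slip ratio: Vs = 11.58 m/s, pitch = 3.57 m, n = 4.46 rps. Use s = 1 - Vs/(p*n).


Formula: s = 1 - Vs / (p * n)
Step 1 — p * n = 3.57 * 4.46 = 15.9222
Step 2 — Vs / (p*n) = 11.58 / 15.9222 = 0.727286 (6 d.p.)
Step 3 — s = 1 - 0.727286 = 0.272714

0.272714


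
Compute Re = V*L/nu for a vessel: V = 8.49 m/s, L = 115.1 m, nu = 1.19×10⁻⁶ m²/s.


Formula: Re = V * L / nu
Step 1 — V * L = 8.49 * 115.1 = 977.199 m^2/s
Step 2 — Re = 977.199 / 1.19e-6 = 8.21e+08

8.21e+08


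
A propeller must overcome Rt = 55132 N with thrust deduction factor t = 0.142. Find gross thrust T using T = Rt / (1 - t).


Formula: T = Rt / (1 - t)
Step 1 — (1 - t) = 1 - 0.142 = 0.858
Step 2 — T = 55132 / 0.858 ≈ 64256 N (5 s.f.)

64256 N


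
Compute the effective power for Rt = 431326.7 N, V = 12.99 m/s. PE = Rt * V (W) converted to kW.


Formula: PE = Rt * V / 1000 (kW)
Step 1 — PE (W) = 431326.7 * 12.99 = 5602933.833 W
Step 2 — PE (kW) = 5602933.833 / 1000 ≈ 5602.9 kW (5 s.f.)

5602.9 kW


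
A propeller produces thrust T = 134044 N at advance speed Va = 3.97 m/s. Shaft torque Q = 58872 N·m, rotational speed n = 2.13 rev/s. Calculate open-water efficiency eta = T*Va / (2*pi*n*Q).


Formula: eta = T * Va / (2 * pi * n * Q)
Step 1 — numerator = T * Va = 134044 * 3.97 = 532154.68
Step 2 — 2 * pi * n = 2 * pi * 2.13 = 13.383185
Step 3 — denominator = 13.383185 * 58872 = 787894.87
Step 4 — eta = 532154.68 / 787894.87 ≈ 0.67541 (5 s.f.)

0.67541


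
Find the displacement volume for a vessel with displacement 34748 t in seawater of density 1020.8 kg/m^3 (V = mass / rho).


Formula: V = mass / rho
Step 1 — convert tonnes to kg: 34748 t * 1000 = 34748000 kg
Step 2 — V = 34748000 / 1020.8 ≈ 34040 m^3 (5 s.f.)

34040 m^3


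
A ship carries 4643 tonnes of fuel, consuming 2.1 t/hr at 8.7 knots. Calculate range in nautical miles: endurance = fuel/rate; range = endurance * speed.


Formula: endurance = fuel / rate; range = endurance * speed
Step 1 — endurance = 4643 / 2.1 = 2210.9524 hours
Step 2 — range = 2210.9524 * 8.7 ≈ 19235 nautical miles (5 s.f.)

19235 NM


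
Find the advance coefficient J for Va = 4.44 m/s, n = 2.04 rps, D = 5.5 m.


Formula: J = Va / (n * D)
Step 1 — n * D = 2.04 * 5.5 = 11.22
Step 2 — J = 4.44 / 11.22 ≈ 0.39572 (5 s.f.)

0.39572


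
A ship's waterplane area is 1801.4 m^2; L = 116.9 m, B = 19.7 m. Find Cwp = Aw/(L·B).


Formula: Cwp = Aw / (L * B)
Step 1 — L * B = 116.9 * 19.7 = 2302.93 m^2
Step 2 — Cwp = 1801.4 / 2302.93 ≈ 0.78222 (5 s.f.)

0.78222


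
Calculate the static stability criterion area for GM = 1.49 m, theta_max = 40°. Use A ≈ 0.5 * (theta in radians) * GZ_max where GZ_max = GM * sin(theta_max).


Formula: GZ_max = GM * sin(theta); Area = 0.5 * theta_rad * GZ_max
Step 1 — GZ_max = 1.49 * sin(40°) = 1.49 * 0.642788 = 0.957754 m
Step 2 — theta_rad = 40 * pi/180 = 0.698132 rad
Step 3 — Area = 0.5 * 0.698132 * 0.957754 ≈ 0.33432 m·rad (5 s.f.)

0.33432 m·rad


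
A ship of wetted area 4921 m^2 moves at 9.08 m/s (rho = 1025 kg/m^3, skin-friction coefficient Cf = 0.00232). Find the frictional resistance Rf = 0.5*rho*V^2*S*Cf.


Formula: Rf = 0.5 * rho * V^2 * S * Cf
Step 1 — V^2 = 9.08^2 = 82.4464
Step 2 — 0.5 * rho * V^2 = 0.5 * 1025 * 82.4464 = 42253.78
Step 3 — Rf = 42253.78 * 4921 * 0.00232 ≈ 482400 N (5 s.f.)

482400 N


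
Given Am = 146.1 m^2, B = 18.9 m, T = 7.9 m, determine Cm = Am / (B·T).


Formula: Cm = Am / (B * T)
Step 1 — B * T = 18.9 * 7.9 = 149.31 m^2
Step 2 — Cm = 146.1 / 149.31 ≈ 0.97850 (5 s.f.)

0.97850


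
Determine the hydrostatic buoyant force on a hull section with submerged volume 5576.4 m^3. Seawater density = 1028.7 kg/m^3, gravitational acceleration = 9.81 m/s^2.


Formula: Fb = rho * g * V
Substituting: Fb = 1028.7 * 9.81 * 5576.4
Intermediate: 1028.7 * 9.81 = 10091.547
Result: Fb = 10091.547 * 5576.4 ≈ 56275000 N (5 s.f.)

56275000 N


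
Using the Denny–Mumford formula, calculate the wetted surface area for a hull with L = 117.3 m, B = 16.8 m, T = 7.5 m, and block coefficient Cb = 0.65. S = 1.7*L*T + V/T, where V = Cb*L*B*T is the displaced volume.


Formula: S = 1.7*L*T + V/T with V = Cb*L*B*T, i.e. S = L * (1.7*T + Cb*B)
Step 1 — 1.7*T = 1.7 * 7.5 = 12.75 m
Step 2 — Cb*B = 0.65 * 16.8 = 10.92 m
Step 3 — 1.7*T + Cb*B = 12.75 + 10.92 = 23.67 m
Step 4 — S = 117.3 * 23.67 ≈ 2776.5 m^2 (5 s.f.)

2776.5 m^2


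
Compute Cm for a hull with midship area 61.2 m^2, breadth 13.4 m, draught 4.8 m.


Formula: Cm = Am / (B * T)
Step 1 — B * T = 13.4 * 4.8 = 64.32 m^2
Step 2 — Cm = 61.2 / 64.32 ≈ 0.95149 (5 s.f.)

0.95149


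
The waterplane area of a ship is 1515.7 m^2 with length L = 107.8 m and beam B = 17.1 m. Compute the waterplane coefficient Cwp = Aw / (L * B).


Formula: Cwp = Aw / (L * B)
Step 1 — L * B = 107.8 * 17.1 = 1843.38 m^2
Step 2 — Cwp = 1515.7 / 1843.38 ≈ 0.82224 (5 s.f.)

0.82224


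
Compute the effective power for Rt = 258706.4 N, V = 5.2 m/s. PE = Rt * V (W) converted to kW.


Formula: PE = Rt * V / 1000 (kW)
Step 1 — PE (W) = 258706.4 * 5.2 = 1345273.28 W
Step 2 — PE (kW) = 1345273.28 / 1000 ≈ 1345.3 kW (5 s.f.)

1345.3 kW


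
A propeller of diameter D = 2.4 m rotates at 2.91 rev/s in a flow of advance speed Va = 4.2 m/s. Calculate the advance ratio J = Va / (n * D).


Formula: J = Va / (n * D)
Step 1 — n * D = 2.91 * 2.4 = 6.984
Step 2 — J = 4.2 / 6.984 ≈ 0.60137 (5 s.f.)

0.60137


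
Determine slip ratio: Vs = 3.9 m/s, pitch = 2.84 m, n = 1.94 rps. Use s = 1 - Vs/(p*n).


Formula: s = 1 - Vs / (p * n)
Step 1 — p * n = 2.84 * 1.94 = 5.5096
Step 2 — Vs / (p*n) = 3.9 / 5.5096 = 0.707855 (6 d.p.)
Step 3 — s = 1 - 0.707855 = 0.292145

0.292145


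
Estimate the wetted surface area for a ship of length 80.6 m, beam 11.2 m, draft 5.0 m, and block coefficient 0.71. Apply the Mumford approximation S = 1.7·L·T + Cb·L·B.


Formula: S = 1.7*L*T + V/T with V = Cb*L*B*T, i.e. S = L * (1.7*T + Cb*B)
Step 1 — 1.7*T = 1.7 * 5.0 = 8.5 m
Step 2 — Cb*B = 0.71 * 11.2 = 7.952 m
Step 3 — 1.7*T + Cb*B = 8.5 + 7.952 = 16.452 m
Step 4 — S = 80.6 * 16.452 ≈ 1326.0 m^2 (5 s.f.)

1326.0 m^2


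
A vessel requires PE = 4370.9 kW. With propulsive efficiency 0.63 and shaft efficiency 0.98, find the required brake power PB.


Formula: PB = PE / (eta_D * eta_S)
Step 1 — combined efficiency = eta_D * eta_S = 0.63 * 0.98 = 0.6174
Step 2 — PB = 4370.9 / 0.6174 ≈ 7079.5 kW (5 s.f.)

7079.5 kW


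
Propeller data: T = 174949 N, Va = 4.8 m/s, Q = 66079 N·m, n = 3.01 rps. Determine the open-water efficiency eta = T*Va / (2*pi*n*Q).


Formula: eta = T * Va / (2 * pi * n * Q)
Step 1 — numerator = T * Va = 174949 * 4.8 = 839755.2
Step 2 — 2 * pi * n = 2 * pi * 3.01 = 18.912388
Step 3 — denominator = 18.912388 * 66079 = 1249711.69
Step 4 — eta = 839755.2 / 1249711.69 ≈ 0.67196 (5 s.f.)

0.67196


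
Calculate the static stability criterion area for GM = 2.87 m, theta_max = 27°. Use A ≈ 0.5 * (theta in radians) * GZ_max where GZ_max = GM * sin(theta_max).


Formula: GZ_max = GM * sin(theta); Area = 0.5 * theta_rad * GZ_max
Step 1 — GZ_max = 2.87 * sin(27°) = 2.87 * 0.45399 = 1.302951 m
Step 2 — theta_rad = 27 * pi/180 = 0.471239 rad
Step 3 — Area = 0.5 * 0.471239 * 1.302951 ≈ 0.30700 m·rad (5 s.f.)

0.30700 m·rad


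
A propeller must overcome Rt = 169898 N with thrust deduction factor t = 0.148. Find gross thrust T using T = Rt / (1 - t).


Formula: T = Rt / (1 - t)
Step 1 — (1 - t) = 1 - 0.148 = 0.852
Step 2 — T = 169898 / 0.852 ≈ 199410 N (5 s.f.)

199410 N


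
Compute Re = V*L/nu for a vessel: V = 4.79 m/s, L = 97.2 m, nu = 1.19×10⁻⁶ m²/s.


Formula: Re = V * L / nu
Step 1 — V * L = 4.79 * 97.2 = 465.588 m^2/s
Step 2 — Re = 465.588 / 1.19e-6 = 3.91e+08

3.91e+08


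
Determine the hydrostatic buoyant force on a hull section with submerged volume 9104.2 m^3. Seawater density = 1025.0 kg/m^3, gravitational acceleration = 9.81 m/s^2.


Formula: Fb = rho * g * V
Substituting: Fb = 1025.0 * 9.81 * 9104.2
Intermediate: 1025.0 * 9.81 = 10055.25
Result: Fb = 10055.25 * 9104.2 ≈ 91545000 N (5 s.f.)

91545000 N


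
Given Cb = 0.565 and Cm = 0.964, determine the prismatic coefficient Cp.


Formula: Cp = Cb / Cm
Substituting: Cp = 0.565 / 0.964
Result: Cp ≈ 0.58610 (5 s.f.)

0.58610


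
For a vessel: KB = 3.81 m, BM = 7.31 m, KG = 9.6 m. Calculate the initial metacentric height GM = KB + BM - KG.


Formula: GM = KB + BM - KG
Step 1 — KM = KB + BM = 3.81 + 7.31 = 11.12 m
Step 2 — GM = KM - KG = 11.12 - 9.6 = 1.52 m

1.52 m


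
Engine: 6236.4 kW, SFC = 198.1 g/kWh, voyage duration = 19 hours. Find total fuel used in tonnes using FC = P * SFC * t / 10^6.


Formula: FC (tonnes) = P * SFC * t / 1,000,000
Step 1 — P * SFC * t = 6236.4 * 198.1 * 19 = 23473185.96 g
Step 2 — FC (tonnes) = 23473185.96 / 1,000,000 ≈ 23.473 tonnes (5 s.f.)

23.473 tonnes


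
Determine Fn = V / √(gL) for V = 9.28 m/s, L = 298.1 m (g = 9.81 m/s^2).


Formula: Fn = V / sqrt(g * L)
Step 1 — g * L = 9.81 * 298.1 = 2924.361
Step 2 — sqrt(g * L) = sqrt(2924.361) = 54.077361
Step 3 — Fn = 9.28 / 54.077361 ≈ 0.17161 (5 s.f.)

0.17161
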